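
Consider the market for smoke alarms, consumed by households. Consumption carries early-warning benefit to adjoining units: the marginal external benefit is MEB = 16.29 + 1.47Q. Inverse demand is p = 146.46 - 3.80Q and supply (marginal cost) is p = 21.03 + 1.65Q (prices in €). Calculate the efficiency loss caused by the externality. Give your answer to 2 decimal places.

Market equilibrium (private): 21.03 + 1.65Q = 146.46 - 3.80Q → Q_m = 23.0147.
Social marginal benefit = demand + MEB = 162.75 - 2.33Q.
Set SMB = MC: 162.75 - 2.33Q = 21.03 + 1.65Q → Q* = 35.6080.
The loss is the area between SMB and MC from Q* to Q_m; with linear curves that's a triangle of height MEB(Q_m).
DWL = ½ × 12.5933 × 50.1216 = 315.5982.

DWL = €315.60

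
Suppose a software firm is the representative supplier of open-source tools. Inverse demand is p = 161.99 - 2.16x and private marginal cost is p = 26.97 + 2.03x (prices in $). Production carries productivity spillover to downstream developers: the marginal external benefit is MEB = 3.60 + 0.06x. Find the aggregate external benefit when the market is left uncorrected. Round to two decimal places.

Market equilibrium (private): 26.97 + 2.03x = 161.99 - 2.16x → x_m = 32.2243.
Total external benefit = ∫₀^{x_m} (3.60 + 0.06x) dx = 3.60×32.2243 + ½×0.06×32.2243² = 147.1596.

$147.16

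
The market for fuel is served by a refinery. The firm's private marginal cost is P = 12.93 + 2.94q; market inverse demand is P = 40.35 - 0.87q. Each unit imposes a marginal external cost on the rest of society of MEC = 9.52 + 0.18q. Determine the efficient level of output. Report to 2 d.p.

Social marginal cost = private MC + MEC = 22.45 + 3.12q.
Set SMC = demand: 22.45 + 3.12q = 40.35 - 0.87q → q* = 4.4862.

q* = 4.49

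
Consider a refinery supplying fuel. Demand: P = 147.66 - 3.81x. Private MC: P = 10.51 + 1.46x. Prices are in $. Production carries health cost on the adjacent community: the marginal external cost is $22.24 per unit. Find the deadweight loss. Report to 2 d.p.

Market equilibrium (private): 10.51 + 1.46x = 147.66 - 3.81x → x_m = 26.0247.
Social marginal cost = private MC + MEC = 32.75 + 1.46x.
Set SMC = demand: 32.75 + 1.46x = 147.66 - 3.81x → x* = 21.8046.
The loss is the area between SMC and demand from x* to x_m; with linear curves that's a triangle of height MEC(x_m).
DWL = ½ × 4.2201 × 22.2400 = 46.9275.

DWL = $46.93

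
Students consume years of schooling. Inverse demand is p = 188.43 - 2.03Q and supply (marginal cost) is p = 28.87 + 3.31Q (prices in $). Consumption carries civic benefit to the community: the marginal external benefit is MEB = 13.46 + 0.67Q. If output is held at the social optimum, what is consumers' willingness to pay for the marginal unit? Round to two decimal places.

Social marginal benefit = demand + MEB = 201.89 - 1.36Q.
Set SMB = MC: 201.89 - 1.36Q = 28.87 + 3.31Q → Q* = 37.0493.
Consumer price on the demand curve at Q*: 188.43 − 2.03×37.0493 = 113.2199.

P = $113.22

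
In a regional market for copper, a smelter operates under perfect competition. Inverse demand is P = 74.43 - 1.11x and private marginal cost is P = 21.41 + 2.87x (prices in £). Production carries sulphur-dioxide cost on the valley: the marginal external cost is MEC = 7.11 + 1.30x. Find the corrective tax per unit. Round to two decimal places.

tax = £18.41 per unit

Social marginal cost = private MC + MEC = 28.52 + 4.17x.
Set SMC = demand: 28.52 + 4.17x = 74.43 - 1.11x → x* = 8.6951.
The Pigouvian tax equals MEC at x*: 7.11 + 1.30×8.6951 = 18.4136.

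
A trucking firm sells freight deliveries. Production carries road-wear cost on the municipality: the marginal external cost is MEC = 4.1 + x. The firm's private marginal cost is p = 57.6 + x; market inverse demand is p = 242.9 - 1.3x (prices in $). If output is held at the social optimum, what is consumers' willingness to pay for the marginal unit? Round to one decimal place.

Social marginal cost = private MC + MEC = 61.7 + 2.0x.
Set SMC = demand: 61.7 + 2.0x = 242.9 - 1.3x → x* = 54.9091.
Consumer price on the demand curve at x*: 242.9 − 1.3×54.9091 = 171.5182.

P = $171.5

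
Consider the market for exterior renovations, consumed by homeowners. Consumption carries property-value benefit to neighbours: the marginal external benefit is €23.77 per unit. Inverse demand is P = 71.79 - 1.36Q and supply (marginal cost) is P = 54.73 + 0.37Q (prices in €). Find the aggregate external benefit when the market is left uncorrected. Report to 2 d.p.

Market equilibrium (private): 54.73 + 0.37Q = 71.79 - 1.36Q → Q_m = 9.8613.
Total external benefit = MEB × Q_m = 23.77 × 9.8613 = 234.4031.

€234.40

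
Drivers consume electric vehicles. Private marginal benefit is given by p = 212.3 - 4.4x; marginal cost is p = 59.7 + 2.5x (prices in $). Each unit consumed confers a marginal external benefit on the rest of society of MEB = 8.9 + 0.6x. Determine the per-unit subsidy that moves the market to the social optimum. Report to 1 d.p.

subsidy = $24.3 per unit

Social marginal benefit = demand + MEB = 221.2 - 3.8x.
Set SMB = MC: 221.2 - 3.8x = 59.7 + 2.5x → x* = 25.6349.
The Pigouvian subsidy equals MEB at x*: 8.9 + 0.6×25.6349 = 24.2809.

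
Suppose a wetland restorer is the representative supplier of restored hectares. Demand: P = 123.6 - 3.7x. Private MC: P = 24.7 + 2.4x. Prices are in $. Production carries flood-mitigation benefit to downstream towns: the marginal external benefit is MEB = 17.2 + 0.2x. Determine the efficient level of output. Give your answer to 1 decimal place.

x* = 19.7

Social marginal cost = private MC − MEB = 7.5 + 2.2x.
Set SMC = demand: 7.5 + 2.2x = 123.6 - 3.7x → x* = 19.6780.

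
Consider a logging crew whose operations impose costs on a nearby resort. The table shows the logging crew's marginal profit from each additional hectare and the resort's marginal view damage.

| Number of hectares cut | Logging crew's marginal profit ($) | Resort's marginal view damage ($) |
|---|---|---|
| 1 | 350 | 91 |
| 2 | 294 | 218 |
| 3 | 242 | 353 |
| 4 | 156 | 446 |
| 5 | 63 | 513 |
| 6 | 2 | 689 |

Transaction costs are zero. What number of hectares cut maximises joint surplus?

Bargaining reaches the level where marginal profit last exceeds marginal view damage.
That holds through level 2 (294 ≥ 218) but not at 3 (242 < 353).

2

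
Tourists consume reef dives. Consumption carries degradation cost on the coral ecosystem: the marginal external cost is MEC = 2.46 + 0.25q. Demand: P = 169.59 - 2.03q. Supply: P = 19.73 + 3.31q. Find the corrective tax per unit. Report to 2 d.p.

Social marginal benefit = demand − MEC = 167.13 - 2.28q.
Set SMB = MC: 167.13 - 2.28q = 19.73 + 3.31q → q* = 26.3685.
The Pigouvian tax equals MEC at q*: 2.46 + 0.25×26.3685 = 9.0521.

tax = 9.05 per unit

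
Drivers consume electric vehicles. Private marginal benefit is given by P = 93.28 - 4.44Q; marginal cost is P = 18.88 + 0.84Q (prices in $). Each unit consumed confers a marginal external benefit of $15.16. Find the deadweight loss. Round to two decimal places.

DWL = $21.76

Market equilibrium (private): 18.88 + 0.84Q = 93.28 - 4.44Q → Q_m = 14.0909.
Social marginal benefit = demand + MEB = 108.44 - 4.44Q.
Set SMB = MC: 108.44 - 4.44Q = 18.88 + 0.84Q → Q* = 16.9621.
Between Q* and Q_m the wedge SMB − MC runs linearly from 0 to MEB(Q_m), so the loss is a triangle.
DWL = ½ × 2.8712 × 15.1600 = 21.7637.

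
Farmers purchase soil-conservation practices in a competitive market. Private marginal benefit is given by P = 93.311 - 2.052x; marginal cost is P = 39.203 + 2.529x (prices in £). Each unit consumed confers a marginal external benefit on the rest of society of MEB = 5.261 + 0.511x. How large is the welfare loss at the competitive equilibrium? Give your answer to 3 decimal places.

DWL = £15.677

Market equilibrium (private): 39.203 + 2.529x = 93.311 - 2.052x → x_m = 11.8114.
Social marginal benefit = demand + MEB = 98.572 - 1.541x.
Set SMB = MC: 98.572 - 1.541x = 39.203 + 2.529x → x* = 14.5870.
Height of the DWL triangle at x_m is SMB(x_m) − MC(x_m) = MEB(x_m) = 11.2966.
DWL = ½ × 2.7756 × 11.2966 = 15.6774.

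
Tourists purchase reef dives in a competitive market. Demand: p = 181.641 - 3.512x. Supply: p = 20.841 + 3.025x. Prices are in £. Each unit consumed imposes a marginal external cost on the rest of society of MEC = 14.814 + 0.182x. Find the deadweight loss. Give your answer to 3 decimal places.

Market equilibrium (private): 20.841 + 3.025x = 181.641 - 3.512x → x_m = 24.5984.
Social marginal benefit = demand − MEC = 166.827 - 3.694x.
Set SMB = MC: 166.827 - 3.694x = 20.841 + 3.025x → x* = 21.7273.
Height of the DWL triangle at x_m is MC(x_m) − SMB(x_m) = MEC(x_m) = 19.2909.
DWL = ½ × 2.8711 × 19.2909 = 27.6931.

DWL = £27.693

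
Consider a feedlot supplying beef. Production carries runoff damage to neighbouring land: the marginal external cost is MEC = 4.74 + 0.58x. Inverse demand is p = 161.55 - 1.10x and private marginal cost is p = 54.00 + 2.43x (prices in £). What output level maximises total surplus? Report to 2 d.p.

x* = 25.01

Social marginal cost = private MC + MEC = 58.74 + 3.01x.
Set SMC = demand: 58.74 + 3.01x = 161.55 - 1.10x → x* = 25.0146.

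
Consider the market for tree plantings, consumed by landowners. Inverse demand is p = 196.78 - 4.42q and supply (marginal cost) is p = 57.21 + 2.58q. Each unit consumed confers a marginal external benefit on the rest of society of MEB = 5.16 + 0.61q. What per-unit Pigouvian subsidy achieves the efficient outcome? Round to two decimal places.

subsidy = 18.98 per unit

Social marginal benefit = demand + MEB = 201.94 - 3.81q.
Set SMB = MC: 201.94 - 3.81q = 57.21 + 2.58q → q* = 22.6495.
The Pigouvian subsidy equals MEB at q*: 5.16 + 0.61×22.6495 = 18.9762.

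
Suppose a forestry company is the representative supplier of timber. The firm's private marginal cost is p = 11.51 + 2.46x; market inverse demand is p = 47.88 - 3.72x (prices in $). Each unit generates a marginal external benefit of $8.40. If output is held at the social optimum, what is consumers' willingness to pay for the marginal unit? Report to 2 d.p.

P = $20.93

Social marginal cost = private MC − MEB = 3.11 + 2.46x.
Set SMC = demand: 3.11 + 2.46x = 47.88 - 3.72x → x* = 7.2443.
Consumer price on the demand curve at x*: 47.88 − 3.72×7.2443 = 20.9312.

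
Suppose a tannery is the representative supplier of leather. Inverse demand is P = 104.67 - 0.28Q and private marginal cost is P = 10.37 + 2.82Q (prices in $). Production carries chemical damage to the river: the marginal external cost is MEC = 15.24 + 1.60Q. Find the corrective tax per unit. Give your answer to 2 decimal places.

Social marginal cost = private MC + MEC = 25.61 + 4.42Q.
Set SMC = demand: 25.61 + 4.42Q = 104.67 - 0.28Q → Q* = 16.8213.
The Pigouvian tax equals MEC at Q*: 15.24 + 1.60×16.8213 = 42.1541.

tax = $42.15 per unit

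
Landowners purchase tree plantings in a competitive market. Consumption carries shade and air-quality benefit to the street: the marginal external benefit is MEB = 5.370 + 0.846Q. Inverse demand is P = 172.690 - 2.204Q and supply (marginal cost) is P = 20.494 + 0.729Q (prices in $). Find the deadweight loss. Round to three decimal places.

Market equilibrium (private): 20.494 + 0.729Q = 172.690 - 2.204Q → Q_m = 51.8909.
Social marginal benefit = demand + MEB = 178.060 - 1.358Q.
Set SMB = MC: 178.060 - 1.358Q = 20.494 + 0.729Q → Q* = 75.4988.
The welfare-loss triangle has base |Q_m − Q*| and height MEB(Q_m) (the vertical gap between SMB and MC is zero at Q* and MEB at Q_m).
DWL = ½ × 23.6079 × 49.2697 = 581.5771.

DWL = $581.577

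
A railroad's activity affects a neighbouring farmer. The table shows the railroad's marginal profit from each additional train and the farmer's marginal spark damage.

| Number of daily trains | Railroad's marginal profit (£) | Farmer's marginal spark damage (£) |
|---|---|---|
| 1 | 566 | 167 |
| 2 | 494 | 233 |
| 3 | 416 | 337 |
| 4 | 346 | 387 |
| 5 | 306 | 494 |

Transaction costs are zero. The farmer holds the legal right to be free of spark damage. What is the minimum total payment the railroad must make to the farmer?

Efficient level: marginal profit ≥ marginal spark damage through level 3, so k* = 3.
With the farmer holding the right, the railroad must at least compensate total damage at k*: 167 + 233 + 337 = 737.

£737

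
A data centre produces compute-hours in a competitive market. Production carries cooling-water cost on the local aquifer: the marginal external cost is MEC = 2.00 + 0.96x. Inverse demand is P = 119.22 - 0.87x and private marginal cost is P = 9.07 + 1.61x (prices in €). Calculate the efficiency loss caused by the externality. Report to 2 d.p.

DWL = €289.62

Market equilibrium (private): 9.07 + 1.61x = 119.22 - 0.87x → x_m = 44.4153.
Social marginal cost = private MC + MEC = 11.07 + 2.57x.
Set SMC = demand: 11.07 + 2.57x = 119.22 - 0.87x → x* = 31.4390.
Height of the DWL triangle at x_m is SMC(x_m) − demand(x_m) = MEC(x_m) = 44.6387.
DWL = ½ × 12.9763 × 44.6387 = 289.6226.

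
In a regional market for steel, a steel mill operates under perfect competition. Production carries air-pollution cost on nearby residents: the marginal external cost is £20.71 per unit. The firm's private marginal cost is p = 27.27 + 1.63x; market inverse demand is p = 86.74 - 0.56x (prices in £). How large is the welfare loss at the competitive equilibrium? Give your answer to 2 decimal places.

DWL = £97.92

Market equilibrium (private): 27.27 + 1.63x = 86.74 - 0.56x → x_m = 27.1553.
Social marginal cost = private MC + MEC = 47.98 + 1.63x.
Set SMC = demand: 47.98 + 1.63x = 86.74 - 0.56x → x* = 17.6986.
Between x* and x_m the wedge SMC − demand runs linearly from 0 to MEC(x_m), so the loss is a triangle.
DWL = ½ × 9.4567 × 20.7100 = 97.9241.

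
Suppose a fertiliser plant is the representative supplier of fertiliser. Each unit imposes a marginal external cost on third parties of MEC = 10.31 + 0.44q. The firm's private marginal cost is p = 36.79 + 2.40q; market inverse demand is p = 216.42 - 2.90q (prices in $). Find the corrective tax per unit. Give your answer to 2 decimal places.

Social marginal cost = private MC + MEC = 47.10 + 2.84q.
Set SMC = demand: 47.10 + 2.84q = 216.42 - 2.90q → q* = 29.4983.
The Pigouvian tax equals MEC at q*: 10.31 + 0.44×29.4983 = 23.2893.

tax = $23.29 per unit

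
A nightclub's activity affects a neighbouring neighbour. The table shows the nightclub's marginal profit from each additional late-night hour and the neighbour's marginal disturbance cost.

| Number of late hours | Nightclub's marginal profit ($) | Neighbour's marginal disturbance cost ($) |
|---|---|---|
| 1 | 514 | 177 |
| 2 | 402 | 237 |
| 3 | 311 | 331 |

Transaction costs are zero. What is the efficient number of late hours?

Bargaining reaches the level where marginal profit last exceeds marginal disturbance cost.
That holds through level 2 (402 ≥ 237) but not at 3 (311 < 331).

2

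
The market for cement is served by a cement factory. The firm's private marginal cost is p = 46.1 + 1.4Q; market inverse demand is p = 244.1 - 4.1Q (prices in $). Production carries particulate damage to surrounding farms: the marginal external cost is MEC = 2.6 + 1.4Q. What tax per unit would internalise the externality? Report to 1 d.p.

tax = $42.2 per unit

Social marginal cost = private MC + MEC = 48.7 + 2.8Q.
Set SMC = demand: 48.7 + 2.8Q = 244.1 - 4.1Q → Q* = 28.3188.
The Pigouvian tax equals MEC at Q*: 2.6 + 1.4×28.3188 = 42.2463.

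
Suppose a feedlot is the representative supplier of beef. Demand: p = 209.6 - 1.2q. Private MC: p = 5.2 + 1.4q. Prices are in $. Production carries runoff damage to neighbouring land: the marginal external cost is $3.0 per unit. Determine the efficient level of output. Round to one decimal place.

q* = 77.5

Social marginal cost = private MC + MEC = 8.2 + 1.4q.
Set SMC = demand: 8.2 + 1.4q = 209.6 - 1.2q → q* = 77.4615.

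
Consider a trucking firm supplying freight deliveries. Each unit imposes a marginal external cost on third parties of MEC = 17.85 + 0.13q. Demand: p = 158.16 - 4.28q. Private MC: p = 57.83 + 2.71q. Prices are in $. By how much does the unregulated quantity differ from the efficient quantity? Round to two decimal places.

2.77 units

Market equilibrium (private): 57.83 + 2.71q = 158.16 - 4.28q → q_m = 14.3534.
Social marginal cost = private MC + MEC = 75.68 + 2.84q.
Set SMC = demand: 75.68 + 2.84q = 158.16 - 4.28q → q* = 11.5843.
Gap = |14.3534 − 11.5843| = 2.7691.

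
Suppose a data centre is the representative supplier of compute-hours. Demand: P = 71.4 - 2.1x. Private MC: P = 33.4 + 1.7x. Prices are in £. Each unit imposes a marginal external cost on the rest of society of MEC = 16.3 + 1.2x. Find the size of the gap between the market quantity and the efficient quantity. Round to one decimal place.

5.7 units

Market equilibrium (private): 33.4 + 1.7x = 71.4 - 2.1x → x_m = 10.0000.
Social marginal cost = private MC + MEC = 49.7 + 2.9x.
Set SMC = demand: 49.7 + 2.9x = 71.4 - 2.1x → x* = 4.3400.
Gap = |10.0000 − 4.3400| = 5.6600.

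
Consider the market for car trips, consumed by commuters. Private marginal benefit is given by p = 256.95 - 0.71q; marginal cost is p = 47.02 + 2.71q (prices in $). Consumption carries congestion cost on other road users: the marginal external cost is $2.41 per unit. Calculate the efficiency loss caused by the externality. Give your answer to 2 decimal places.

Market equilibrium (private): 47.02 + 2.71q = 256.95 - 0.71q → q_m = 61.3830.
Social marginal benefit = demand − MEC = 254.54 - 0.71q.
Set SMB = MC: 254.54 - 0.71q = 47.02 + 2.71q → q* = 60.6784.
The loss is the area between SMB and MC from q* to q_m; with linear curves that's a triangle of height MEC(q_m).
DWL = ½ × 0.7046 × 2.4100 = 0.8490.

DWL = $0.85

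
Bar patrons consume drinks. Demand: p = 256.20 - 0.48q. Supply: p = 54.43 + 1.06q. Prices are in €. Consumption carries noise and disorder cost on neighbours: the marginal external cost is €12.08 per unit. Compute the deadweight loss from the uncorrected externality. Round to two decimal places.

Market equilibrium (private): 54.43 + 1.06q = 256.20 - 0.48q → q_m = 131.0195.
Social marginal benefit = demand − MEC = 244.12 - 0.48q.
Set SMB = MC: 244.12 - 0.48q = 54.43 + 1.06q → q* = 123.1753.
Between q* and q_m the wedge MC − SMB runs linearly from 0 to MEC(q_m), so the loss is a triangle.
DWL = ½ × 7.8442 × 12.0800 = 47.3790.

DWL = €47.38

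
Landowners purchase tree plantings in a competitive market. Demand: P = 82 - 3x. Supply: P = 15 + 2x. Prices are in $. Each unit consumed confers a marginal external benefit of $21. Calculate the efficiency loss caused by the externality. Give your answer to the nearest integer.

Market equilibrium (private): 15 + 2x = 82 - 3x → x_m = 13.4000.
Social marginal benefit = demand + MEB = 103 - 3x.
Set SMB = MC: 103 - 3x = 15 + 2x → x* = 17.6000.
The welfare-loss triangle has base |x_m − x*| and height MEB(x_m) (the vertical gap between SMB and MC is zero at x* and MEB at x_m).
DWL = ½ × 4.2000 × 21.0000 = 44.1000.

DWL = $44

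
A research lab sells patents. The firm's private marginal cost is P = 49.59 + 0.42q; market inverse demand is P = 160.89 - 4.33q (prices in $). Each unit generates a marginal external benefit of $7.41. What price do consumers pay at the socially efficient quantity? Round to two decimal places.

Social marginal cost = private MC − MEB = 42.18 + 0.42q.
Set SMC = demand: 42.18 + 0.42q = 160.89 - 4.33q → q* = 24.9916.
Consumer price on the demand curve at q*: 160.89 − 4.33×24.9916 = 52.6764.

P = $52.68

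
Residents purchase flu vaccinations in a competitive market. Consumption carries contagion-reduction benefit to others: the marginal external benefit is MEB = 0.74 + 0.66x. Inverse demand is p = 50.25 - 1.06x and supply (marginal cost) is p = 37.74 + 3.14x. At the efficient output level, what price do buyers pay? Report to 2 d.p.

Social marginal benefit = demand + MEB = 50.99 - 0.40x.
Set SMB = MC: 50.99 - 0.40x = 37.74 + 3.14x → x* = 3.7429.
Consumer price on the demand curve at x*: 50.25 − 1.06×3.7429 = 46.2825.

P = 46.28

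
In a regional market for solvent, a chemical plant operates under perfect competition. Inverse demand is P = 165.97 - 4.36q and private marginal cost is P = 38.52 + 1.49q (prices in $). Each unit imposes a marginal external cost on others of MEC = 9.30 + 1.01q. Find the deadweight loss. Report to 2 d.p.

DWL = $71.43

Market equilibrium (private): 38.52 + 1.49q = 165.97 - 4.36q → q_m = 21.7863.
Social marginal cost = private MC + MEC = 47.82 + 2.50q.
Set SMC = demand: 47.82 + 2.50q = 165.97 - 4.36q → q* = 17.2230.
The loss is the area between SMC and demand from q* to q_m; with linear curves that's a triangle of height MEC(q_m).
DWL = ½ × 4.5633 × 31.3042 = 71.4252.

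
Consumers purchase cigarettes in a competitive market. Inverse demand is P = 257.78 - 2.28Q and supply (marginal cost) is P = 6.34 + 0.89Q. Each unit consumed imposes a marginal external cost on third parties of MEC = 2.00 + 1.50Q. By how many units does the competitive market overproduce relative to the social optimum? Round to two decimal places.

25.91 units

Market equilibrium (private): 6.34 + 0.89Q = 257.78 - 2.28Q → Q_m = 79.3186.
Social marginal benefit = demand − MEC = 255.78 - 3.78Q.
Set SMB = MC: 255.78 - 3.78Q = 6.34 + 0.89Q → Q* = 53.4133.
Gap = |79.3186 − 53.4133| = 25.9053.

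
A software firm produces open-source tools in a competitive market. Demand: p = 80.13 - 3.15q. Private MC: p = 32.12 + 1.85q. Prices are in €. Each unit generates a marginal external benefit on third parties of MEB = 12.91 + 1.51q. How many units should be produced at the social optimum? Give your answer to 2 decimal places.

q* = 17.46

Social marginal cost = private MC − MEB = 19.21 + 0.34q.
Set SMC = demand: 19.21 + 0.34q = 80.13 - 3.15q → q* = 17.4556.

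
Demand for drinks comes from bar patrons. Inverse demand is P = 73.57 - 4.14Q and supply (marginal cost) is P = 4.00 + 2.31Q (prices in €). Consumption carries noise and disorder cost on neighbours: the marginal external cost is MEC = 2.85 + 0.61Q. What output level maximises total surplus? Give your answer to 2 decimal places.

Q* = 9.45

Social marginal benefit = demand − MEC = 70.72 - 4.75Q.
Set SMB = MC: 70.72 - 4.75Q = 4.00 + 2.31Q → Q* = 9.4504.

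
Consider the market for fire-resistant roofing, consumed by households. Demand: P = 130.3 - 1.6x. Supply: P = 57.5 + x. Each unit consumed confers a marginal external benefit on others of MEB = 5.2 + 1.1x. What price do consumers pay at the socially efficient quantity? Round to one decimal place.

Social marginal benefit = demand + MEB = 135.5 - 0.5x.
Set SMB = MC: 135.5 - 0.5x = 57.5 + x → x* = 52.0000.
Consumer price on the demand curve at x*: 130.3 − 1.6×52.0000 = 47.1000.

P = 47.1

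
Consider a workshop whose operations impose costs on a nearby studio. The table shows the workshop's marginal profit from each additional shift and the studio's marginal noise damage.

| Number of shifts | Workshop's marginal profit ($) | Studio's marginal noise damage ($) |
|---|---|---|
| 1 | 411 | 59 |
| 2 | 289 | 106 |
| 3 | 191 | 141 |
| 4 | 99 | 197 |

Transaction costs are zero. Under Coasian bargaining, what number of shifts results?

3

Bargaining reaches the level where marginal profit last exceeds marginal noise damage.
That holds through level 3 (191 ≥ 141) but not at 4 (99 < 197).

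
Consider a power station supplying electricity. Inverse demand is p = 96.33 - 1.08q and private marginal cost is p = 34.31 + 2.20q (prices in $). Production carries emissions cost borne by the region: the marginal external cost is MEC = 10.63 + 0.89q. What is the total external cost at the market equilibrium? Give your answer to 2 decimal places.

$360.10

Market equilibrium (private): 34.31 + 2.20q = 96.33 - 1.08q → q_m = 18.9085.
Total external cost = ∫₀^{q_m} (10.63 + 0.89q) dq = 10.63×18.9085 + ½×0.89×18.9085² = 360.0988.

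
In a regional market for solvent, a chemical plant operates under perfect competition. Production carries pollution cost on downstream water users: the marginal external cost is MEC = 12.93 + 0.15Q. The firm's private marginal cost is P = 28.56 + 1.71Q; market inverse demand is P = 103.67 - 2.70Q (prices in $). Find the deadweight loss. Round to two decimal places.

DWL = $26.29

Market equilibrium (private): 28.56 + 1.71Q = 103.67 - 2.70Q → Q_m = 17.0317.
Social marginal cost = private MC + MEC = 41.49 + 1.86Q.
Set SMC = demand: 41.49 + 1.86Q = 103.67 - 2.70Q → Q* = 13.6360.
Height of the DWL triangle at Q_m is SMC(Q_m) − demand(Q_m) = MEC(Q_m) = 15.4848.
DWL = ½ × 3.3957 × 15.4848 = 26.2909.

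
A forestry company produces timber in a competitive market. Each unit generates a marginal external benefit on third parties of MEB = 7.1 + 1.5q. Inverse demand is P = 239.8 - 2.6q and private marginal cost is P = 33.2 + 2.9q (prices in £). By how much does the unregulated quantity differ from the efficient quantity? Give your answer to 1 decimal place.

Market equilibrium (private): 33.2 + 2.9q = 239.8 - 2.6q → q_m = 37.5636.
Social marginal cost = private MC − MEB = 26.1 + 1.4q.
Set SMC = demand: 26.1 + 1.4q = 239.8 - 2.6q → q* = 53.4250.
Gap = |37.5636 − 53.4250| = 15.8614.

15.9 units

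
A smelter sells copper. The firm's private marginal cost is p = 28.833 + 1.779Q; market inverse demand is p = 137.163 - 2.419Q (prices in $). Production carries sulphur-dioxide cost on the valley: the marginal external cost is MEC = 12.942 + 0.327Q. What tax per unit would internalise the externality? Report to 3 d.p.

tax = $19.835 per unit

Social marginal cost = private MC + MEC = 41.775 + 2.106Q.
Set SMC = demand: 41.775 + 2.106Q = 137.163 - 2.419Q → Q* = 21.0802.
The Pigouvian tax equals MEC at Q*: 12.942 + 0.327×21.0802 = 19.8352.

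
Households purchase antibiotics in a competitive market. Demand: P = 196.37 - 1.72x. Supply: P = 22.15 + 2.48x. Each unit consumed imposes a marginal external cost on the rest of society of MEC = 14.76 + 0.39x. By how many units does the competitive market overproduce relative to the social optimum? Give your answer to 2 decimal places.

Market equilibrium (private): 22.15 + 2.48x = 196.37 - 1.72x → x_m = 41.4810.
Social marginal benefit = demand − MEC = 181.61 - 2.11x.
Set SMB = MC: 181.61 - 2.11x = 22.15 + 2.48x → x* = 34.7407.
Gap = |41.4810 − 34.7407| = 6.7403.

6.74 units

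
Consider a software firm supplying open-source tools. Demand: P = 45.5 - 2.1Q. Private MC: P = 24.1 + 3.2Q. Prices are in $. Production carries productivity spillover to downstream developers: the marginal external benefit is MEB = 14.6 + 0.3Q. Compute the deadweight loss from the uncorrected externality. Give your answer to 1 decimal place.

DWL = $25.0

Market equilibrium (private): 24.1 + 3.2Q = 45.5 - 2.1Q → Q_m = 4.0377.
Social marginal cost = private MC − MEB = 9.5 + 2.9Q.
Set SMC = demand: 9.5 + 2.9Q = 45.5 - 2.1Q → Q* = 7.2000.
The loss is the area between SMC and demand from Q* to Q_m; with linear curves that's a triangle of height MEB(Q_m).
DWL = ½ × 3.1623 × 15.8113 = 25.0000.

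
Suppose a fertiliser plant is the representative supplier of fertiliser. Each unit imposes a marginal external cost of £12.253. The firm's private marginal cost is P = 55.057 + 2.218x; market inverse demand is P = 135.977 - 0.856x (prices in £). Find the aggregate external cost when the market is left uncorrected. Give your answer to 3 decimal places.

Market equilibrium (private): 55.057 + 2.218x = 135.977 - 0.856x → x_m = 26.3240.
Total external cost = MEC × x_m = 12.253 × 26.3240 = 322.5480.

£322.548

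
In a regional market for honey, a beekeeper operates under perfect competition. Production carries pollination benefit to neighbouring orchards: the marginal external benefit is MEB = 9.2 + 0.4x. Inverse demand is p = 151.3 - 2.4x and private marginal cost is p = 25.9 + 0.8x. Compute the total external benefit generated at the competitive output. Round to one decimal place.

Market equilibrium (private): 25.9 + 0.8x = 151.3 - 2.4x → x_m = 39.1875.
Total external benefit = ∫₀^{x_m} (9.2 + 0.4x) dx = 9.2×39.1875 + ½×0.4×39.1875² = 667.6570.

667.7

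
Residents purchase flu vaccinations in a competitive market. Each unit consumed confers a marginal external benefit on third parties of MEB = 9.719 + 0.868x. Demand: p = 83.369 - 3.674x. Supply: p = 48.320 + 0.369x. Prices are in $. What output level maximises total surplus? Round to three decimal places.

Social marginal benefit = demand + MEB = 93.088 - 2.806x.
Set SMB = MC: 93.088 - 2.806x = 48.320 + 0.369x → x* = 14.1002.

x* = 14.100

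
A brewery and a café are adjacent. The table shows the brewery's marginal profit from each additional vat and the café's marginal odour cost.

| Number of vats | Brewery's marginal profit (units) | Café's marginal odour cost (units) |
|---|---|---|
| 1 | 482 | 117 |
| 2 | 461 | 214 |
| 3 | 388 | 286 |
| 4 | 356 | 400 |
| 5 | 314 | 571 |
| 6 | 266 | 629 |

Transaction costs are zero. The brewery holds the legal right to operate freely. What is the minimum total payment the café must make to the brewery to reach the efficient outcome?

936

Left alone the brewery would choose level 6 (marginal profit stays positive).
Efficient level: k* = 3 (marginal profit ≥ marginal odour cost through 3).
The café must at least cover the brewery's forgone profit from cutting 6→3: 356 + 314 + 266 = 936.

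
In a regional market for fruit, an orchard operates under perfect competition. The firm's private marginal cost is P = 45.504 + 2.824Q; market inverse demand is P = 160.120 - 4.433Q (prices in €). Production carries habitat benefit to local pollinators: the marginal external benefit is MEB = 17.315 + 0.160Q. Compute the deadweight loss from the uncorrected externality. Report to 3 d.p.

DWL = €27.737

Market equilibrium (private): 45.504 + 2.824Q = 160.120 - 4.433Q → Q_m = 15.7939.
Social marginal cost = private MC − MEB = 28.189 + 2.664Q.
Set SMC = demand: 28.189 + 2.664Q = 160.120 - 4.433Q → Q* = 18.5897.
The welfare-loss triangle has base |Q_m − Q*| and height MEB(Q_m) (the vertical gap between SMC and demand is zero at Q* and MEB at Q_m).
DWL = ½ × 2.7958 × 19.8420 = 27.7371.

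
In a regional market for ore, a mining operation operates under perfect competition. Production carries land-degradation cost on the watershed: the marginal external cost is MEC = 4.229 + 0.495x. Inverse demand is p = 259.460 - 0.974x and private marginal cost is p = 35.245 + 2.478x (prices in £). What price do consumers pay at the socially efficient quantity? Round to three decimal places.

P = £205.174

Social marginal cost = private MC + MEC = 39.474 + 2.973x.
Set SMC = demand: 39.474 + 2.973x = 259.460 - 0.974x → x* = 55.7350.
Consumer price on the demand curve at x*: 259.460 − 0.974×55.7350 = 205.1741.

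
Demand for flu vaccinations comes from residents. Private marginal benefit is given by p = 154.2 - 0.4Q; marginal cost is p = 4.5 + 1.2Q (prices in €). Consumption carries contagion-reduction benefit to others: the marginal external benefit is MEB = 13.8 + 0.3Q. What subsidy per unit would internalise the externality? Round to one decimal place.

Social marginal benefit = demand + MEB = 168.0 - 0.1Q.
Set SMB = MC: 168.0 - 0.1Q = 4.5 + 1.2Q → Q* = 125.7692.
The Pigouvian subsidy equals MEB at Q*: 13.8 + 0.3×125.7692 = 51.5308.

subsidy = €51.5 per unit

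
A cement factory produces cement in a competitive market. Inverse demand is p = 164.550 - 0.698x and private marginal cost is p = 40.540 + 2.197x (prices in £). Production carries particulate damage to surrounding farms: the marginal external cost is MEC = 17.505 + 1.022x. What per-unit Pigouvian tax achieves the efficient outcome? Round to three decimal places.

Social marginal cost = private MC + MEC = 58.045 + 3.219x.
Set SMC = demand: 58.045 + 3.219x = 164.550 - 0.698x → x* = 27.1905.
The Pigouvian tax equals MEC at x*: 17.505 + 1.022×27.1905 = 45.2937.

tax = £45.294 per unit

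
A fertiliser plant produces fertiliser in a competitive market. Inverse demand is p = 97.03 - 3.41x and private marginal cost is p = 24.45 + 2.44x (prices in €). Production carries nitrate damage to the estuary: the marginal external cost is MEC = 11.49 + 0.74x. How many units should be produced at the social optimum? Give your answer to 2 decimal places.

x* = 9.27

Social marginal cost = private MC + MEC = 35.94 + 3.18x.
Set SMC = demand: 35.94 + 3.18x = 97.03 - 3.41x → x* = 9.2701.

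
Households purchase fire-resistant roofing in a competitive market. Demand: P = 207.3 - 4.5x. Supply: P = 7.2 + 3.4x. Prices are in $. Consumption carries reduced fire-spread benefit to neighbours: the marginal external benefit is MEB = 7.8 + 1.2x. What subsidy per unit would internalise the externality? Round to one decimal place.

Social marginal benefit = demand + MEB = 215.1 - 3.3x.
Set SMB = MC: 215.1 - 3.3x = 7.2 + 3.4x → x* = 31.0299.
The Pigouvian subsidy equals MEB at x*: 7.8 + 1.2×31.0299 = 45.0359.

subsidy = $45.0 per unit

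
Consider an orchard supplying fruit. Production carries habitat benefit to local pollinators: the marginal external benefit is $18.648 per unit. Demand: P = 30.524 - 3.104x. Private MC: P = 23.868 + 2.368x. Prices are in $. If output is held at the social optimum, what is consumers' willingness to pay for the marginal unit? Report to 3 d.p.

Social marginal cost = private MC − MEB = 5.220 + 2.368x.
Set SMC = demand: 5.220 + 2.368x = 30.524 - 3.104x → x* = 4.6243.
Consumer price on the demand curve at x*: 30.524 − 3.104×4.6243 = 16.1702.

P = $16.170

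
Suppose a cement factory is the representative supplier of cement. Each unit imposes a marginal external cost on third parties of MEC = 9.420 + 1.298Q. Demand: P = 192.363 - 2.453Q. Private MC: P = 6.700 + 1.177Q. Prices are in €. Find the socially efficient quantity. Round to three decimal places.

Social marginal cost = private MC + MEC = 16.120 + 2.475Q.
Set SMC = demand: 16.120 + 2.475Q = 192.363 - 2.453Q → Q* = 35.7636.

Q* = 35.764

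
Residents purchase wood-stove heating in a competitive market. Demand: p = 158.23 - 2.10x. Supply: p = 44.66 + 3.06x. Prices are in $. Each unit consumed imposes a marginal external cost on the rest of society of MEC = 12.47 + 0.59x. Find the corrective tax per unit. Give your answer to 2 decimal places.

Social marginal benefit = demand − MEC = 145.76 - 2.69x.
Set SMB = MC: 145.76 - 2.69x = 44.66 + 3.06x → x* = 17.5826.
The Pigouvian tax equals MEC at x*: 12.47 + 0.59×17.5826 = 22.8437.

tax = $22.84 per unit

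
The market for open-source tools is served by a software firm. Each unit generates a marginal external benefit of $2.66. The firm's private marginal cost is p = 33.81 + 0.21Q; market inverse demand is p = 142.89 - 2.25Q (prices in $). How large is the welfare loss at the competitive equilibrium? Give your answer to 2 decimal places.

DWL = $1.44

Market equilibrium (private): 33.81 + 0.21Q = 142.89 - 2.25Q → Q_m = 44.3415.
Social marginal cost = private MC − MEB = 31.15 + 0.21Q.
Set SMC = demand: 31.15 + 0.21Q = 142.89 - 2.25Q → Q* = 45.4228.
Height of the DWL triangle at Q_m is demand(Q_m) − SMC(Q_m) = MEB(Q_m) = 2.6600.
DWL = ½ × 1.0813 × 2.6600 = 1.4381.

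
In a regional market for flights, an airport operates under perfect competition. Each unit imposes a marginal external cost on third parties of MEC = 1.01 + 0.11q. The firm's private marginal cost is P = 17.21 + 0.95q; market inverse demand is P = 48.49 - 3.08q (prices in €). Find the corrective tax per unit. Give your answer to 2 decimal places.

tax = €1.81 per unit

Social marginal cost = private MC + MEC = 18.22 + 1.06q.
Set SMC = demand: 18.22 + 1.06q = 48.49 - 3.08q → q* = 7.3116.
The Pigouvian tax equals MEC at q*: 1.01 + 0.11×7.3116 = 1.8143.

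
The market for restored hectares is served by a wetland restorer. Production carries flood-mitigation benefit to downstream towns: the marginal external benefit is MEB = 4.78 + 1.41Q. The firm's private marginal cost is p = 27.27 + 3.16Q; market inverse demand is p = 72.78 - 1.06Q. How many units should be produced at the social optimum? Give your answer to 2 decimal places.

Q* = 17.90

Social marginal cost = private MC − MEB = 22.49 + 1.75Q.
Set SMC = demand: 22.49 + 1.75Q = 72.78 - 1.06Q → Q* = 17.8968.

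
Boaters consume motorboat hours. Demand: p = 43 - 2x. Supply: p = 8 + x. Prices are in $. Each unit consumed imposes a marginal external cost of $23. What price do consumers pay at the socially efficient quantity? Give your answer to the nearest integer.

Social marginal benefit = demand − MEC = 20 - 2x.
Set SMB = MC: 20 - 2x = 8 + x → x* = 4.0000.
Consumer price on the demand curve at x*: 43 − 2×4.0000 = 35.0000.

P = $35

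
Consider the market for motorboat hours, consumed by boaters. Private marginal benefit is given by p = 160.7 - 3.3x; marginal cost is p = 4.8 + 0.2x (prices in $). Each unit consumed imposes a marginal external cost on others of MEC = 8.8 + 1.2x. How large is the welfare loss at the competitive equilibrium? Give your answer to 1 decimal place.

Market equilibrium (private): 4.8 + 0.2x = 160.7 - 3.3x → x_m = 44.5429.
Social marginal benefit = demand − MEC = 151.9 - 4.5x.
Set SMB = MC: 151.9 - 4.5x = 4.8 + 0.2x → x* = 31.2979.
Between x* and x_m the wedge MC − SMB runs linearly from 0 to MEC(x_m), so the loss is a triangle.
DWL = ½ × 13.2450 × 62.2514 = 412.2599.

DWL = $412.3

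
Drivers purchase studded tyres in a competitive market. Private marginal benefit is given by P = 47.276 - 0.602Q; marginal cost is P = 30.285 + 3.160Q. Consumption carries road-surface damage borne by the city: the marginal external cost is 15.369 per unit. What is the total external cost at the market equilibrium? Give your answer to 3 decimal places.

Market equilibrium (private): 30.285 + 3.160Q = 47.276 - 0.602Q → Q_m = 4.5165.
Total external cost = MEC × Q_m = 15.369 × 4.5165 = 69.4141.

69.414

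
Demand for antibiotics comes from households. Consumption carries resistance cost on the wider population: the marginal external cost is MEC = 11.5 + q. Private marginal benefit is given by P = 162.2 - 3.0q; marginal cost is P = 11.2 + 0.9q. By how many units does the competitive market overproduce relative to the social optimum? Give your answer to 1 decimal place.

10.2 units

Market equilibrium (private): 11.2 + 0.9q = 162.2 - 3.0q → q_m = 38.7179.
Social marginal benefit = demand − MEC = 150.7 - 4.0q.
Set SMB = MC: 150.7 - 4.0q = 11.2 + 0.9q → q* = 28.4694.
Gap = |38.7179 − 28.4694| = 10.2485.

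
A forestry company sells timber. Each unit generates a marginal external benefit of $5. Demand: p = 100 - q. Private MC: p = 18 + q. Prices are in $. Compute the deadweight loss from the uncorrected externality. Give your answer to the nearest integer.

DWL = $6

Market equilibrium (private): 18 + q = 100 - q → q_m = 41.0000.
Social marginal cost = private MC − MEB = 13 + q.
Set SMC = demand: 13 + q = 100 - q → q* = 43.5000.
The loss is the area between SMC and demand from q* to q_m; with linear curves that's a triangle of height MEB(q_m).
DWL = ½ × 2.5000 × 5.0000 = 6.2500.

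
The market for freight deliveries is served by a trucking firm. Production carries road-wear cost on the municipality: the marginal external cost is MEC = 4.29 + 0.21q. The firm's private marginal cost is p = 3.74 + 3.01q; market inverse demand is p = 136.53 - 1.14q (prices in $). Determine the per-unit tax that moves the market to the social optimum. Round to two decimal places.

tax = $10.48 per unit

Social marginal cost = private MC + MEC = 8.03 + 3.22q.
Set SMC = demand: 8.03 + 3.22q = 136.53 - 1.14q → q* = 29.4725.
The Pigouvian tax equals MEC at q*: 4.29 + 0.21×29.4725 = 10.4792.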